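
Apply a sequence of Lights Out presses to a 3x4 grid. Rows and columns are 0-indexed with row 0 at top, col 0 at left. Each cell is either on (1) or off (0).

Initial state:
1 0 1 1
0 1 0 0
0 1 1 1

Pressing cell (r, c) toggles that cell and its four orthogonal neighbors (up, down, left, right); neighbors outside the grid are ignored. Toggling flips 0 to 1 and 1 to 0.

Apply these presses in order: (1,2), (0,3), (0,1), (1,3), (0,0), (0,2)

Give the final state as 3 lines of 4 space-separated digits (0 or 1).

Answer: 1 1 1 0
1 1 1 1
0 1 0 0

Derivation:
After press 1 at (1,2):
1 0 0 1
0 0 1 1
0 1 0 1

After press 2 at (0,3):
1 0 1 0
0 0 1 0
0 1 0 1

After press 3 at (0,1):
0 1 0 0
0 1 1 0
0 1 0 1

After press 4 at (1,3):
0 1 0 1
0 1 0 1
0 1 0 0

After press 5 at (0,0):
1 0 0 1
1 1 0 1
0 1 0 0

After press 6 at (0,2):
1 1 1 0
1 1 1 1
0 1 0 0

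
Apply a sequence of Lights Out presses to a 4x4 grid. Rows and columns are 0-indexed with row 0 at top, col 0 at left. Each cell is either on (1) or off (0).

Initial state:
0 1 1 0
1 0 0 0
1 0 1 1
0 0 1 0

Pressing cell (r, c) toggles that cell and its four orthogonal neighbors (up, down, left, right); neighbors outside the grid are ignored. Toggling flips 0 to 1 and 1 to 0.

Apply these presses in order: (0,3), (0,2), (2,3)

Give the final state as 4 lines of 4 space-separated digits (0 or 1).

Answer: 0 0 1 0
1 0 1 0
1 0 0 0
0 0 1 1

Derivation:
After press 1 at (0,3):
0 1 0 1
1 0 0 1
1 0 1 1
0 0 1 0

After press 2 at (0,2):
0 0 1 0
1 0 1 1
1 0 1 1
0 0 1 0

After press 3 at (2,3):
0 0 1 0
1 0 1 0
1 0 0 0
0 0 1 1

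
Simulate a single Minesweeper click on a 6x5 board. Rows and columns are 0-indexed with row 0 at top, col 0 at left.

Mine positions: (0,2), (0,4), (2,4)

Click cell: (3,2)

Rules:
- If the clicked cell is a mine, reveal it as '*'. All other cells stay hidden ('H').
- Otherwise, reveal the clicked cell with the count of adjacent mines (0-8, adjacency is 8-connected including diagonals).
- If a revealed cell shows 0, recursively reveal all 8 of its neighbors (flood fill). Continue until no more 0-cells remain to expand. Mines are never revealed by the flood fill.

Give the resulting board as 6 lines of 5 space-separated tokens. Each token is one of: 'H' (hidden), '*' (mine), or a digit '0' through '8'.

0 1 H H H
0 1 1 3 H
0 0 0 1 H
0 0 0 1 1
0 0 0 0 0
0 0 0 0 0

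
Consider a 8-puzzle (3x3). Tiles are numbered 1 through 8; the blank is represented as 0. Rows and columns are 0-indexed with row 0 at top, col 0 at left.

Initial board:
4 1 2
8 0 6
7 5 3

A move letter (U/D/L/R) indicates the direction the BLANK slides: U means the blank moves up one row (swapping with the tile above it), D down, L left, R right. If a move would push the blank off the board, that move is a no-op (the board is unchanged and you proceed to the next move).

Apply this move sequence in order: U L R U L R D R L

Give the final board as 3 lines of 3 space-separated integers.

After move 1 (U):
4 0 2
8 1 6
7 5 3

After move 2 (L):
0 4 2
8 1 6
7 5 3

After move 3 (R):
4 0 2
8 1 6
7 5 3

After move 4 (U):
4 0 2
8 1 6
7 5 3

After move 5 (L):
0 4 2
8 1 6
7 5 3

After move 6 (R):
4 0 2
8 1 6
7 5 3

After move 7 (D):
4 1 2
8 0 6
7 5 3

After move 8 (R):
4 1 2
8 6 0
7 5 3

After move 9 (L):
4 1 2
8 0 6
7 5 3

Answer: 4 1 2
8 0 6
7 5 3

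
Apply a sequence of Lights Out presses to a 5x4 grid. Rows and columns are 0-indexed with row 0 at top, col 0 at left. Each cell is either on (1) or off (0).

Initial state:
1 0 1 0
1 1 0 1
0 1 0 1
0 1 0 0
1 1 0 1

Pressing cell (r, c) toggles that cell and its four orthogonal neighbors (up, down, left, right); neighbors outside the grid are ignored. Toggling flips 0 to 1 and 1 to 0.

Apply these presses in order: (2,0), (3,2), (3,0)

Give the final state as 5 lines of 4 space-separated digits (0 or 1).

After press 1 at (2,0):
1 0 1 0
0 1 0 1
1 0 0 1
1 1 0 0
1 1 0 1

After press 2 at (3,2):
1 0 1 0
0 1 0 1
1 0 1 1
1 0 1 1
1 1 1 1

After press 3 at (3,0):
1 0 1 0
0 1 0 1
0 0 1 1
0 1 1 1
0 1 1 1

Answer: 1 0 1 0
0 1 0 1
0 0 1 1
0 1 1 1
0 1 1 1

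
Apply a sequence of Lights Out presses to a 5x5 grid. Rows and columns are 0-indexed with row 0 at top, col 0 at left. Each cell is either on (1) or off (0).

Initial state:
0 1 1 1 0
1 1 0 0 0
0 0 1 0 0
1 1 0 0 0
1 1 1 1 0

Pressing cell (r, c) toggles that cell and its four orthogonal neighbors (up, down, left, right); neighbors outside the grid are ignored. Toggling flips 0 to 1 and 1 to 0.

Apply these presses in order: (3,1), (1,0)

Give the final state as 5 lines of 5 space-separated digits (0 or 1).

After press 1 at (3,1):
0 1 1 1 0
1 1 0 0 0
0 1 1 0 0
0 0 1 0 0
1 0 1 1 0

After press 2 at (1,0):
1 1 1 1 0
0 0 0 0 0
1 1 1 0 0
0 0 1 0 0
1 0 1 1 0

Answer: 1 1 1 1 0
0 0 0 0 0
1 1 1 0 0
0 0 1 0 0
1 0 1 1 0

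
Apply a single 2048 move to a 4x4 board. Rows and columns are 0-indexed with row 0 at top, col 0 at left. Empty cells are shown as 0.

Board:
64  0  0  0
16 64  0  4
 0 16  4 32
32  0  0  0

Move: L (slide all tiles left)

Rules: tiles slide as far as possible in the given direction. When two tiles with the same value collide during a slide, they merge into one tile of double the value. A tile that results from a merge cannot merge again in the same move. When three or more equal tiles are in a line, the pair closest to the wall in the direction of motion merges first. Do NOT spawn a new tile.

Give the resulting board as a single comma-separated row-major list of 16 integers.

Answer: 64, 0, 0, 0, 16, 64, 4, 0, 16, 4, 32, 0, 32, 0, 0, 0

Derivation:
Slide left:
row 0: [64, 0, 0, 0] -> [64, 0, 0, 0]
row 1: [16, 64, 0, 4] -> [16, 64, 4, 0]
row 2: [0, 16, 4, 32] -> [16, 4, 32, 0]
row 3: [32, 0, 0, 0] -> [32, 0, 0, 0]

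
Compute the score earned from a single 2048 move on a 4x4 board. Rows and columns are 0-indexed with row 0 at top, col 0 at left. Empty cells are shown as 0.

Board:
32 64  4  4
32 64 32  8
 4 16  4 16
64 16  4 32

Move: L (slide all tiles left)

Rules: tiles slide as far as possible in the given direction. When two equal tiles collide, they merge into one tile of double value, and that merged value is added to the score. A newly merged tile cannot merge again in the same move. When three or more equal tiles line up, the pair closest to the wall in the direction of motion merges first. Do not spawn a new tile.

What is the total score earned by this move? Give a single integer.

Answer: 8

Derivation:
Slide left:
row 0: [32, 64, 4, 4] -> [32, 64, 8, 0]  score +8 (running 8)
row 1: [32, 64, 32, 8] -> [32, 64, 32, 8]  score +0 (running 8)
row 2: [4, 16, 4, 16] -> [4, 16, 4, 16]  score +0 (running 8)
row 3: [64, 16, 4, 32] -> [64, 16, 4, 32]  score +0 (running 8)
Board after move:
32 64  8  0
32 64 32  8
 4 16  4 16
64 16  4 32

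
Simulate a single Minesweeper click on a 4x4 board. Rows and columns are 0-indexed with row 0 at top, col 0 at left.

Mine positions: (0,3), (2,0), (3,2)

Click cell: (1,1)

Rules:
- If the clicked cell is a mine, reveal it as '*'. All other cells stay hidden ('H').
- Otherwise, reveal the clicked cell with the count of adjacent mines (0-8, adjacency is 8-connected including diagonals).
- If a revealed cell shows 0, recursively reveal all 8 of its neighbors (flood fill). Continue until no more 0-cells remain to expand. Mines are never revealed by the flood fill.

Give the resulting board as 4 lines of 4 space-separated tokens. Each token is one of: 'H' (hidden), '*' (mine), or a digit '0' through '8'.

H H H H
H 1 H H
H H H H
H H H H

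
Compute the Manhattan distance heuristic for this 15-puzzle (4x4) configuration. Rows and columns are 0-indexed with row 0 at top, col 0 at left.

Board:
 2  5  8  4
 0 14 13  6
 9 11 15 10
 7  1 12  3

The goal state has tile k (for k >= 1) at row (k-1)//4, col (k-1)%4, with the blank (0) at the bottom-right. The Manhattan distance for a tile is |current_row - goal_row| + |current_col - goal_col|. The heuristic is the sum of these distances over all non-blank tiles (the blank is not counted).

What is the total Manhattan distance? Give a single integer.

Tile 2: (0,0)->(0,1) = 1
Tile 5: (0,1)->(1,0) = 2
Tile 8: (0,2)->(1,3) = 2
Tile 4: (0,3)->(0,3) = 0
Tile 14: (1,1)->(3,1) = 2
Tile 13: (1,2)->(3,0) = 4
Tile 6: (1,3)->(1,1) = 2
Tile 9: (2,0)->(2,0) = 0
Tile 11: (2,1)->(2,2) = 1
Tile 15: (2,2)->(3,2) = 1
Tile 10: (2,3)->(2,1) = 2
Tile 7: (3,0)->(1,2) = 4
Tile 1: (3,1)->(0,0) = 4
Tile 12: (3,2)->(2,3) = 2
Tile 3: (3,3)->(0,2) = 4
Sum: 1 + 2 + 2 + 0 + 2 + 4 + 2 + 0 + 1 + 1 + 2 + 4 + 4 + 2 + 4 = 31

Answer: 31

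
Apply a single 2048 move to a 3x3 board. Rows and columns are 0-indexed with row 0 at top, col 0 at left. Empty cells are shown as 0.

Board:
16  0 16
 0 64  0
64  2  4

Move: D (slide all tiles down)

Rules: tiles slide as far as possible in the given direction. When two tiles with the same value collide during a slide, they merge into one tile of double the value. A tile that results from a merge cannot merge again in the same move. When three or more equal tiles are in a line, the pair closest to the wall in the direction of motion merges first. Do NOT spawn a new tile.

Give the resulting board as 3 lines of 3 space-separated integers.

Slide down:
col 0: [16, 0, 64] -> [0, 16, 64]
col 1: [0, 64, 2] -> [0, 64, 2]
col 2: [16, 0, 4] -> [0, 16, 4]

Answer:  0  0  0
16 64 16
64  2  4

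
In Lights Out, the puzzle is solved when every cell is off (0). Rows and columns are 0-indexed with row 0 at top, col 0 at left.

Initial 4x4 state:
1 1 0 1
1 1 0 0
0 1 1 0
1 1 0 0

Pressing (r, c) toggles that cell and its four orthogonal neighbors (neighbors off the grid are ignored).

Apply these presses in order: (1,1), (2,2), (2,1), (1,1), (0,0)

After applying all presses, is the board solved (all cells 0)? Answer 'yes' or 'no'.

After press 1 at (1,1):
1 0 0 1
0 0 1 0
0 0 1 0
1 1 0 0

After press 2 at (2,2):
1 0 0 1
0 0 0 0
0 1 0 1
1 1 1 0

After press 3 at (2,1):
1 0 0 1
0 1 0 0
1 0 1 1
1 0 1 0

After press 4 at (1,1):
1 1 0 1
1 0 1 0
1 1 1 1
1 0 1 0

After press 5 at (0,0):
0 0 0 1
0 0 1 0
1 1 1 1
1 0 1 0

Lights still on: 8

Answer: no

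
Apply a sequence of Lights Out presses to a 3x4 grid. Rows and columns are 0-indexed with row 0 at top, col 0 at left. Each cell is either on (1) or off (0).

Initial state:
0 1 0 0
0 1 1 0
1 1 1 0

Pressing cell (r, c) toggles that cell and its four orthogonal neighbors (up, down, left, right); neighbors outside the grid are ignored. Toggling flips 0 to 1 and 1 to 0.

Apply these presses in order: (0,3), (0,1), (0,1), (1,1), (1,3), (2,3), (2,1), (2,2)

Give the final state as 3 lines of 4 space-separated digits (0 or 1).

Answer: 0 0 1 0
1 1 0 1
0 0 0 1

Derivation:
After press 1 at (0,3):
0 1 1 1
0 1 1 1
1 1 1 0

After press 2 at (0,1):
1 0 0 1
0 0 1 1
1 1 1 0

After press 3 at (0,1):
0 1 1 1
0 1 1 1
1 1 1 0

After press 4 at (1,1):
0 0 1 1
1 0 0 1
1 0 1 0

After press 5 at (1,3):
0 0 1 0
1 0 1 0
1 0 1 1

After press 6 at (2,3):
0 0 1 0
1 0 1 1
1 0 0 0

After press 7 at (2,1):
0 0 1 0
1 1 1 1
0 1 1 0

After press 8 at (2,2):
0 0 1 0
1 1 0 1
0 0 0 1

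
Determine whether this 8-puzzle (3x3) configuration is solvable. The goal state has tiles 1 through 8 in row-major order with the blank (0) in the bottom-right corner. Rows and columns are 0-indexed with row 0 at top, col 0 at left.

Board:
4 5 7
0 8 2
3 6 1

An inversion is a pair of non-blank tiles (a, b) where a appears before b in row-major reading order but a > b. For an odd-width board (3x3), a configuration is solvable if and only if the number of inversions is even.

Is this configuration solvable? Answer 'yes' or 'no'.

Inversions (pairs i<j in row-major order where tile[i] > tile[j] > 0): 17
17 is odd, so the puzzle is not solvable.

Answer: no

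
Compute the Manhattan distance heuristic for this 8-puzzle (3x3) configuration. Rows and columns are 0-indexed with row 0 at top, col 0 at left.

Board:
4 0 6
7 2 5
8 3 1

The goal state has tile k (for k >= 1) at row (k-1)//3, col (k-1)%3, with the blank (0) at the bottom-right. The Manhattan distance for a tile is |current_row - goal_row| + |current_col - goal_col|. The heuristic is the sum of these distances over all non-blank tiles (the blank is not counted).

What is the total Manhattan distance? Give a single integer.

Tile 4: at (0,0), goal (1,0), distance |0-1|+|0-0| = 1
Tile 6: at (0,2), goal (1,2), distance |0-1|+|2-2| = 1
Tile 7: at (1,0), goal (2,0), distance |1-2|+|0-0| = 1
Tile 2: at (1,1), goal (0,1), distance |1-0|+|1-1| = 1
Tile 5: at (1,2), goal (1,1), distance |1-1|+|2-1| = 1
Tile 8: at (2,0), goal (2,1), distance |2-2|+|0-1| = 1
Tile 3: at (2,1), goal (0,2), distance |2-0|+|1-2| = 3
Tile 1: at (2,2), goal (0,0), distance |2-0|+|2-0| = 4
Sum: 1 + 1 + 1 + 1 + 1 + 1 + 3 + 4 = 13

Answer: 13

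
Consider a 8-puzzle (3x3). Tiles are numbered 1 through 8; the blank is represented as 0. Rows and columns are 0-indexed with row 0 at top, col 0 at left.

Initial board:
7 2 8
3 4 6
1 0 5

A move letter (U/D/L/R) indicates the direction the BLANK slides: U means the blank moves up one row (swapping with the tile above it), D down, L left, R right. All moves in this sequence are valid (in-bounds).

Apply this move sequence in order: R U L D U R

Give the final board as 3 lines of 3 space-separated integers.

After move 1 (R):
7 2 8
3 4 6
1 5 0

After move 2 (U):
7 2 8
3 4 0
1 5 6

After move 3 (L):
7 2 8
3 0 4
1 5 6

After move 4 (D):
7 2 8
3 5 4
1 0 6

After move 5 (U):
7 2 8
3 0 4
1 5 6

After move 6 (R):
7 2 8
3 4 0
1 5 6

Answer: 7 2 8
3 4 0
1 5 6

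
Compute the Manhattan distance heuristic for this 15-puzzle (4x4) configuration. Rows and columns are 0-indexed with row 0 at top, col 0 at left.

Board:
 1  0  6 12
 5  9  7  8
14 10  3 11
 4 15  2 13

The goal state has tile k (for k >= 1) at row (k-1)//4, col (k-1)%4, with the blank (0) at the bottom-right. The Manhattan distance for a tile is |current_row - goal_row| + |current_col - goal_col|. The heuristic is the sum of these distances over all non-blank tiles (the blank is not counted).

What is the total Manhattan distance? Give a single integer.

Tile 1: at (0,0), goal (0,0), distance |0-0|+|0-0| = 0
Tile 6: at (0,2), goal (1,1), distance |0-1|+|2-1| = 2
Tile 12: at (0,3), goal (2,3), distance |0-2|+|3-3| = 2
Tile 5: at (1,0), goal (1,0), distance |1-1|+|0-0| = 0
Tile 9: at (1,1), goal (2,0), distance |1-2|+|1-0| = 2
Tile 7: at (1,2), goal (1,2), distance |1-1|+|2-2| = 0
Tile 8: at (1,3), goal (1,3), distance |1-1|+|3-3| = 0
Tile 14: at (2,0), goal (3,1), distance |2-3|+|0-1| = 2
Tile 10: at (2,1), goal (2,1), distance |2-2|+|1-1| = 0
Tile 3: at (2,2), goal (0,2), distance |2-0|+|2-2| = 2
Tile 11: at (2,3), goal (2,2), distance |2-2|+|3-2| = 1
Tile 4: at (3,0), goal (0,3), distance |3-0|+|0-3| = 6
Tile 15: at (3,1), goal (3,2), distance |3-3|+|1-2| = 1
Tile 2: at (3,2), goal (0,1), distance |3-0|+|2-1| = 4
Tile 13: at (3,3), goal (3,0), distance |3-3|+|3-0| = 3
Sum: 0 + 2 + 2 + 0 + 2 + 0 + 0 + 2 + 0 + 2 + 1 + 6 + 1 + 4 + 3 = 25

Answer: 25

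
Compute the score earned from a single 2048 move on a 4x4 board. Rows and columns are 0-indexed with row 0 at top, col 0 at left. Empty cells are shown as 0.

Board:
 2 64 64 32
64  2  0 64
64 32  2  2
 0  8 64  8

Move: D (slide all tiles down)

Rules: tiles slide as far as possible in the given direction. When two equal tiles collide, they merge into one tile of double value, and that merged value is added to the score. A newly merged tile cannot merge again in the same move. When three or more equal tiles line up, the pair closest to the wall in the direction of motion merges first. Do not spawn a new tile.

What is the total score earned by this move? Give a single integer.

Answer: 128

Derivation:
Slide down:
col 0: [2, 64, 64, 0] -> [0, 0, 2, 128]  score +128 (running 128)
col 1: [64, 2, 32, 8] -> [64, 2, 32, 8]  score +0 (running 128)
col 2: [64, 0, 2, 64] -> [0, 64, 2, 64]  score +0 (running 128)
col 3: [32, 64, 2, 8] -> [32, 64, 2, 8]  score +0 (running 128)
Board after move:
  0  64   0  32
  0   2  64  64
  2  32   2   2
128   8  64   8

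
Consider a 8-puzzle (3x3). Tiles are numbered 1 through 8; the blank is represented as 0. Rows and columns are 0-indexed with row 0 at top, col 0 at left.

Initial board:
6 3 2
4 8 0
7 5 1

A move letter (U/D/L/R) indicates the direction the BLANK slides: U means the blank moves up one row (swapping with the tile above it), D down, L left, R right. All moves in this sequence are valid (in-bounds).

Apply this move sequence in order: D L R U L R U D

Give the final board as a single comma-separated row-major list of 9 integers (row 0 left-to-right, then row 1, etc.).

After move 1 (D):
6 3 2
4 8 1
7 5 0

After move 2 (L):
6 3 2
4 8 1
7 0 5

After move 3 (R):
6 3 2
4 8 1
7 5 0

After move 4 (U):
6 3 2
4 8 0
7 5 1

After move 5 (L):
6 3 2
4 0 8
7 5 1

After move 6 (R):
6 3 2
4 8 0
7 5 1

After move 7 (U):
6 3 0
4 8 2
7 5 1

After move 8 (D):
6 3 2
4 8 0
7 5 1

Answer: 6, 3, 2, 4, 8, 0, 7, 5, 1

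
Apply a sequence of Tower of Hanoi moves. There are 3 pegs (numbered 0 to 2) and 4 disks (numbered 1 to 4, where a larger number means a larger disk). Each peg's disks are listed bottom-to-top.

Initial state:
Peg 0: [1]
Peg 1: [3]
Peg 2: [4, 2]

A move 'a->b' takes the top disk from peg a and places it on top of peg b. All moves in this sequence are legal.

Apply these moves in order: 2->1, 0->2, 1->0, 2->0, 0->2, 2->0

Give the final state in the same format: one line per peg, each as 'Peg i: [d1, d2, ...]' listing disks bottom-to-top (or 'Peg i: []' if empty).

Answer: Peg 0: [2, 1]
Peg 1: [3]
Peg 2: [4]

Derivation:
After move 1 (2->1):
Peg 0: [1]
Peg 1: [3, 2]
Peg 2: [4]

After move 2 (0->2):
Peg 0: []
Peg 1: [3, 2]
Peg 2: [4, 1]

After move 3 (1->0):
Peg 0: [2]
Peg 1: [3]
Peg 2: [4, 1]

After move 4 (2->0):
Peg 0: [2, 1]
Peg 1: [3]
Peg 2: [4]

After move 5 (0->2):
Peg 0: [2]
Peg 1: [3]
Peg 2: [4, 1]

After move 6 (2->0):
Peg 0: [2, 1]
Peg 1: [3]
Peg 2: [4]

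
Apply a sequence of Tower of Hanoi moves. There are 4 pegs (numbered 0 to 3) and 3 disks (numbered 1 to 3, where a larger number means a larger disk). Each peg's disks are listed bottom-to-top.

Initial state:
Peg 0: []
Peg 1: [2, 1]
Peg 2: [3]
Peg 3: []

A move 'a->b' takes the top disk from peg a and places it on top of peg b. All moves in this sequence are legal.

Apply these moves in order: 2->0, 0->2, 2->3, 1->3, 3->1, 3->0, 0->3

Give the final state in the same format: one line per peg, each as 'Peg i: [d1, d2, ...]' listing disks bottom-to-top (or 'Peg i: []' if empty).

After move 1 (2->0):
Peg 0: [3]
Peg 1: [2, 1]
Peg 2: []
Peg 3: []

After move 2 (0->2):
Peg 0: []
Peg 1: [2, 1]
Peg 2: [3]
Peg 3: []

After move 3 (2->3):
Peg 0: []
Peg 1: [2, 1]
Peg 2: []
Peg 3: [3]

After move 4 (1->3):
Peg 0: []
Peg 1: [2]
Peg 2: []
Peg 3: [3, 1]

After move 5 (3->1):
Peg 0: []
Peg 1: [2, 1]
Peg 2: []
Peg 3: [3]

After move 6 (3->0):
Peg 0: [3]
Peg 1: [2, 1]
Peg 2: []
Peg 3: []

After move 7 (0->3):
Peg 0: []
Peg 1: [2, 1]
Peg 2: []
Peg 3: [3]

Answer: Peg 0: []
Peg 1: [2, 1]
Peg 2: []
Peg 3: [3]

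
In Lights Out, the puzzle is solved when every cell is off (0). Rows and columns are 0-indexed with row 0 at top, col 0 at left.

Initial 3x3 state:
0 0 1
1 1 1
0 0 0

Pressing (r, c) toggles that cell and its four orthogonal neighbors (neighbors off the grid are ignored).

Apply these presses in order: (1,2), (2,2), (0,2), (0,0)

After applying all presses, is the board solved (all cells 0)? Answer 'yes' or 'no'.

After press 1 at (1,2):
0 0 0
1 0 0
0 0 1

After press 2 at (2,2):
0 0 0
1 0 1
0 1 0

After press 3 at (0,2):
0 1 1
1 0 0
0 1 0

After press 4 at (0,0):
1 0 1
0 0 0
0 1 0

Lights still on: 3

Answer: no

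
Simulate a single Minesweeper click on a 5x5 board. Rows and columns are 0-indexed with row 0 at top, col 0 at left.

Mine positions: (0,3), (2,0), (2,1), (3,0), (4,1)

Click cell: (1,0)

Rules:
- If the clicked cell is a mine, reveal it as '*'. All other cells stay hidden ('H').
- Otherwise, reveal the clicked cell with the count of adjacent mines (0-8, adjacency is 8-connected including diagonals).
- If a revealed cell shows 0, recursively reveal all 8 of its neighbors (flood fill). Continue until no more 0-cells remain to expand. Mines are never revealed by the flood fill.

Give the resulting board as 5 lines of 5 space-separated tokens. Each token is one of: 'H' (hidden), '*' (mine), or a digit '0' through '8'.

H H H H H
2 H H H H
H H H H H
H H H H H
H H H H H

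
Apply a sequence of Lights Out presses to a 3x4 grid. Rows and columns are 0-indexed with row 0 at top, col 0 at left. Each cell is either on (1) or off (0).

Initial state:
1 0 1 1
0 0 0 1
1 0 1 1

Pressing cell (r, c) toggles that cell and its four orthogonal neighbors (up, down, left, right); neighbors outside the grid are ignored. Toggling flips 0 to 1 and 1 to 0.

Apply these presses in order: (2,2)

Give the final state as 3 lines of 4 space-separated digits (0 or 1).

Answer: 1 0 1 1
0 0 1 1
1 1 0 0

Derivation:
After press 1 at (2,2):
1 0 1 1
0 0 1 1
1 1 0 0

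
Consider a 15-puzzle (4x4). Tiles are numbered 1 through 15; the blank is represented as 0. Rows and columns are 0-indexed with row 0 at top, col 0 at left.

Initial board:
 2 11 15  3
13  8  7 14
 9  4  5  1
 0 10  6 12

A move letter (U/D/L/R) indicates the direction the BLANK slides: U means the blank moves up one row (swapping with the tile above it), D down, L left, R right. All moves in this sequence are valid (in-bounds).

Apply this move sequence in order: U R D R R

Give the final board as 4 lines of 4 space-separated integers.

After move 1 (U):
 2 11 15  3
13  8  7 14
 0  4  5  1
 9 10  6 12

After move 2 (R):
 2 11 15  3
13  8  7 14
 4  0  5  1
 9 10  6 12

After move 3 (D):
 2 11 15  3
13  8  7 14
 4 10  5  1
 9  0  6 12

After move 4 (R):
 2 11 15  3
13  8  7 14
 4 10  5  1
 9  6  0 12

After move 5 (R):
 2 11 15  3
13  8  7 14
 4 10  5  1
 9  6 12  0

Answer:  2 11 15  3
13  8  7 14
 4 10  5  1
 9  6 12  0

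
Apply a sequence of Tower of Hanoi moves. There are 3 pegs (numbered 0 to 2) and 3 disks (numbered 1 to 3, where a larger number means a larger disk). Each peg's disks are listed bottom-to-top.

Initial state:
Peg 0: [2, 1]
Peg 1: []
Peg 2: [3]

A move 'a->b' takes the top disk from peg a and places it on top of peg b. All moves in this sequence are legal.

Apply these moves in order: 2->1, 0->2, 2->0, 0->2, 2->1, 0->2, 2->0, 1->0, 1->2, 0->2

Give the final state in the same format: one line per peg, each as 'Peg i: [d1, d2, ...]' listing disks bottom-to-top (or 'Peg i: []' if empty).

After move 1 (2->1):
Peg 0: [2, 1]
Peg 1: [3]
Peg 2: []

After move 2 (0->2):
Peg 0: [2]
Peg 1: [3]
Peg 2: [1]

After move 3 (2->0):
Peg 0: [2, 1]
Peg 1: [3]
Peg 2: []

After move 4 (0->2):
Peg 0: [2]
Peg 1: [3]
Peg 2: [1]

After move 5 (2->1):
Peg 0: [2]
Peg 1: [3, 1]
Peg 2: []

After move 6 (0->2):
Peg 0: []
Peg 1: [3, 1]
Peg 2: [2]

After move 7 (2->0):
Peg 0: [2]
Peg 1: [3, 1]
Peg 2: []

After move 8 (1->0):
Peg 0: [2, 1]
Peg 1: [3]
Peg 2: []

After move 9 (1->2):
Peg 0: [2, 1]
Peg 1: []
Peg 2: [3]

After move 10 (0->2):
Peg 0: [2]
Peg 1: []
Peg 2: [3, 1]

Answer: Peg 0: [2]
Peg 1: []
Peg 2: [3, 1]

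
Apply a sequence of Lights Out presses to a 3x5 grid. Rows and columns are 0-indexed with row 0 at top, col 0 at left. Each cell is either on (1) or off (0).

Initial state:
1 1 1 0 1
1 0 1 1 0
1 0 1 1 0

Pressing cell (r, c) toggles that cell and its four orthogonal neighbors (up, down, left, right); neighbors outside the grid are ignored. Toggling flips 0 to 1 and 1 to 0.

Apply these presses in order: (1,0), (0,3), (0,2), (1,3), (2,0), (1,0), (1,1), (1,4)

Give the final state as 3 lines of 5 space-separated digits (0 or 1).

Answer: 1 1 1 1 1
1 1 0 0 0
0 0 1 0 1

Derivation:
After press 1 at (1,0):
0 1 1 0 1
0 1 1 1 0
0 0 1 1 0

After press 2 at (0,3):
0 1 0 1 0
0 1 1 0 0
0 0 1 1 0

After press 3 at (0,2):
0 0 1 0 0
0 1 0 0 0
0 0 1 1 0

After press 4 at (1,3):
0 0 1 1 0
0 1 1 1 1
0 0 1 0 0

After press 5 at (2,0):
0 0 1 1 0
1 1 1 1 1
1 1 1 0 0

After press 6 at (1,0):
1 0 1 1 0
0 0 1 1 1
0 1 1 0 0

After press 7 at (1,1):
1 1 1 1 0
1 1 0 1 1
0 0 1 0 0

After press 8 at (1,4):
1 1 1 1 1
1 1 0 0 0
0 0 1 0 1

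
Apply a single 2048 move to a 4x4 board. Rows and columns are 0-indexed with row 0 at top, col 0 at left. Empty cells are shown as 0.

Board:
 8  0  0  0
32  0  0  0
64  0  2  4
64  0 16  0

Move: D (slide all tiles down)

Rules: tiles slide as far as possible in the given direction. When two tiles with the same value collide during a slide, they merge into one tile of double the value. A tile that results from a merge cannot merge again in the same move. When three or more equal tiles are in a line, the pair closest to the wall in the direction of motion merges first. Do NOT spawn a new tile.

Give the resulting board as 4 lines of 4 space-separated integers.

Slide down:
col 0: [8, 32, 64, 64] -> [0, 8, 32, 128]
col 1: [0, 0, 0, 0] -> [0, 0, 0, 0]
col 2: [0, 0, 2, 16] -> [0, 0, 2, 16]
col 3: [0, 0, 4, 0] -> [0, 0, 0, 4]

Answer:   0   0   0   0
  8   0   0   0
 32   0   2   0
128   0  16   4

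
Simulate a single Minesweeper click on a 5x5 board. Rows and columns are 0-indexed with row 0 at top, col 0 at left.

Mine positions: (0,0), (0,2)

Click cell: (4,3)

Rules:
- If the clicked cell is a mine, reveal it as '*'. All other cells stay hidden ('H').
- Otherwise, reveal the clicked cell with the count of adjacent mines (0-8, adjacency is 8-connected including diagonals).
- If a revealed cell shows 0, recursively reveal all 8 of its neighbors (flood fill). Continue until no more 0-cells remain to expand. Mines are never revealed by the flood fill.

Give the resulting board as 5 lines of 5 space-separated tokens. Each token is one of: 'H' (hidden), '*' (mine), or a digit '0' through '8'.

H H H 1 0
1 2 1 1 0
0 0 0 0 0
0 0 0 0 0
0 0 0 0 0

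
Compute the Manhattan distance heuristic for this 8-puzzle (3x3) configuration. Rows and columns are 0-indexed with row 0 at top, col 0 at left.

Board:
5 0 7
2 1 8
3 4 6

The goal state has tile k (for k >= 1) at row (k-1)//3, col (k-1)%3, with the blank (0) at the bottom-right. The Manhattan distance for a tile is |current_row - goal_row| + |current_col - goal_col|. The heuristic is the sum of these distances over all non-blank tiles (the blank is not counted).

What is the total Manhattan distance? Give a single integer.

Answer: 19

Derivation:
Tile 5: (0,0)->(1,1) = 2
Tile 7: (0,2)->(2,0) = 4
Tile 2: (1,0)->(0,1) = 2
Tile 1: (1,1)->(0,0) = 2
Tile 8: (1,2)->(2,1) = 2
Tile 3: (2,0)->(0,2) = 4
Tile 4: (2,1)->(1,0) = 2
Tile 6: (2,2)->(1,2) = 1
Sum: 2 + 4 + 2 + 2 + 2 + 4 + 2 + 1 = 19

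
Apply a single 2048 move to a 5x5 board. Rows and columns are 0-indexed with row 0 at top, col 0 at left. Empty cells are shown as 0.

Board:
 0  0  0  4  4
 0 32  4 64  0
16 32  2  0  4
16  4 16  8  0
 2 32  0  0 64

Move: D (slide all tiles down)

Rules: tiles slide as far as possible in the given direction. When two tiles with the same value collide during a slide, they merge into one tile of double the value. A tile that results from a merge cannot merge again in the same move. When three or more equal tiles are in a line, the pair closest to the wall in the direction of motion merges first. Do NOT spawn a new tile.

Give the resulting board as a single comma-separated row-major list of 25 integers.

Slide down:
col 0: [0, 0, 16, 16, 2] -> [0, 0, 0, 32, 2]
col 1: [0, 32, 32, 4, 32] -> [0, 0, 64, 4, 32]
col 2: [0, 4, 2, 16, 0] -> [0, 0, 4, 2, 16]
col 3: [4, 64, 0, 8, 0] -> [0, 0, 4, 64, 8]
col 4: [4, 0, 4, 0, 64] -> [0, 0, 0, 8, 64]

Answer: 0, 0, 0, 0, 0, 0, 0, 0, 0, 0, 0, 64, 4, 4, 0, 32, 4, 2, 64, 8, 2, 32, 16, 8, 64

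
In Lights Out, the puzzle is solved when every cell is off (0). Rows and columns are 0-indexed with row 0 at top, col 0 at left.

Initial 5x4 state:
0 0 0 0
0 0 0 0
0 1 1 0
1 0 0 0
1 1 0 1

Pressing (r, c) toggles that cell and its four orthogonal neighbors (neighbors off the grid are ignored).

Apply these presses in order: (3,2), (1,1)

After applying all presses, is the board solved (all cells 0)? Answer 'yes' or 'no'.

After press 1 at (3,2):
0 0 0 0
0 0 0 0
0 1 0 0
1 1 1 1
1 1 1 1

After press 2 at (1,1):
0 1 0 0
1 1 1 0
0 0 0 0
1 1 1 1
1 1 1 1

Lights still on: 12

Answer: no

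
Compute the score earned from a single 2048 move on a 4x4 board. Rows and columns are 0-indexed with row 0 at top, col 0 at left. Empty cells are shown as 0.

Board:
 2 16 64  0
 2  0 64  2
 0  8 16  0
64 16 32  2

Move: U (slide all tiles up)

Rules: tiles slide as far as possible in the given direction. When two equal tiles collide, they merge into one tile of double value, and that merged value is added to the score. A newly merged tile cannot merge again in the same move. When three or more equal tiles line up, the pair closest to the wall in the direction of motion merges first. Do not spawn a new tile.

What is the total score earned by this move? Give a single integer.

Slide up:
col 0: [2, 2, 0, 64] -> [4, 64, 0, 0]  score +4 (running 4)
col 1: [16, 0, 8, 16] -> [16, 8, 16, 0]  score +0 (running 4)
col 2: [64, 64, 16, 32] -> [128, 16, 32, 0]  score +128 (running 132)
col 3: [0, 2, 0, 2] -> [4, 0, 0, 0]  score +4 (running 136)
Board after move:
  4  16 128   4
 64   8  16   0
  0  16  32   0
  0   0   0   0

Answer: 136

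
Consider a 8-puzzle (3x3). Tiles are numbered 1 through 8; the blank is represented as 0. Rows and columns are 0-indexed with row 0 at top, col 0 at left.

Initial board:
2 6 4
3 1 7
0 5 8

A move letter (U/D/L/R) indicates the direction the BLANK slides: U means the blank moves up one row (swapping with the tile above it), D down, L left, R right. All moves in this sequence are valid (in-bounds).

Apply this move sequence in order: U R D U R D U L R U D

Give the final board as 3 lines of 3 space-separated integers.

After move 1 (U):
2 6 4
0 1 7
3 5 8

After move 2 (R):
2 6 4
1 0 7
3 5 8

After move 3 (D):
2 6 4
1 5 7
3 0 8

After move 4 (U):
2 6 4
1 0 7
3 5 8

After move 5 (R):
2 6 4
1 7 0
3 5 8

After move 6 (D):
2 6 4
1 7 8
3 5 0

After move 7 (U):
2 6 4
1 7 0
3 5 8

After move 8 (L):
2 6 4
1 0 7
3 5 8

After move 9 (R):
2 6 4
1 7 0
3 5 8

After move 10 (U):
2 6 0
1 7 4
3 5 8

After move 11 (D):
2 6 4
1 7 0
3 5 8

Answer: 2 6 4
1 7 0
3 5 8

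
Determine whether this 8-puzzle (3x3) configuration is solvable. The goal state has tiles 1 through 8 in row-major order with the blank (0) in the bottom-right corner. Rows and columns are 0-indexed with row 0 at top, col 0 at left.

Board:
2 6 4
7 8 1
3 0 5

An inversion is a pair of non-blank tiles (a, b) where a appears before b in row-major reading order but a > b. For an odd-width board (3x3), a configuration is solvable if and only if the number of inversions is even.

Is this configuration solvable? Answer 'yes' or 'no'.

Answer: no

Derivation:
Inversions (pairs i<j in row-major order where tile[i] > tile[j] > 0): 13
13 is odd, so the puzzle is not solvable.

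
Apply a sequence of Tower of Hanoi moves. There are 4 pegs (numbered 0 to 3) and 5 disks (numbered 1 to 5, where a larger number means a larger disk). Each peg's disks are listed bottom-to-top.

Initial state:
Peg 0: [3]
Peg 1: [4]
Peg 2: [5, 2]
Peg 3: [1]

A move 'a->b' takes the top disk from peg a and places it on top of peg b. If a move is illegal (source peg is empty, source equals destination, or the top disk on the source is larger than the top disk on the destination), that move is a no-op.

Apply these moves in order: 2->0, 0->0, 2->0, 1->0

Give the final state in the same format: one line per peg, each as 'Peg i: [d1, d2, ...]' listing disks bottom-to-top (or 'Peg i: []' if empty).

After move 1 (2->0):
Peg 0: [3, 2]
Peg 1: [4]
Peg 2: [5]
Peg 3: [1]

After move 2 (0->0):
Peg 0: [3, 2]
Peg 1: [4]
Peg 2: [5]
Peg 3: [1]

After move 3 (2->0):
Peg 0: [3, 2]
Peg 1: [4]
Peg 2: [5]
Peg 3: [1]

After move 4 (1->0):
Peg 0: [3, 2]
Peg 1: [4]
Peg 2: [5]
Peg 3: [1]

Answer: Peg 0: [3, 2]
Peg 1: [4]
Peg 2: [5]
Peg 3: [1]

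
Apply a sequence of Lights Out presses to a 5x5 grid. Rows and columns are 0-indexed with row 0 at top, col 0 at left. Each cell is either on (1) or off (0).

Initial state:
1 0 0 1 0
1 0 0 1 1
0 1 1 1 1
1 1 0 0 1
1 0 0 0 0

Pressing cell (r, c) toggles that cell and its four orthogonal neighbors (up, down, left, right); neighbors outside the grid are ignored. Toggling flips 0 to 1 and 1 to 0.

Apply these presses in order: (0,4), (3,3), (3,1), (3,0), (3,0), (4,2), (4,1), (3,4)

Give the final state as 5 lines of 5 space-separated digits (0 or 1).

After press 1 at (0,4):
1 0 0 0 1
1 0 0 1 0
0 1 1 1 1
1 1 0 0 1
1 0 0 0 0

After press 2 at (3,3):
1 0 0 0 1
1 0 0 1 0
0 1 1 0 1
1 1 1 1 0
1 0 0 1 0

After press 3 at (3,1):
1 0 0 0 1
1 0 0 1 0
0 0 1 0 1
0 0 0 1 0
1 1 0 1 0

After press 4 at (3,0):
1 0 0 0 1
1 0 0 1 0
1 0 1 0 1
1 1 0 1 0
0 1 0 1 0

After press 5 at (3,0):
1 0 0 0 1
1 0 0 1 0
0 0 1 0 1
0 0 0 1 0
1 1 0 1 0

After press 6 at (4,2):
1 0 0 0 1
1 0 0 1 0
0 0 1 0 1
0 0 1 1 0
1 0 1 0 0

After press 7 at (4,1):
1 0 0 0 1
1 0 0 1 0
0 0 1 0 1
0 1 1 1 0
0 1 0 0 0

After press 8 at (3,4):
1 0 0 0 1
1 0 0 1 0
0 0 1 0 0
0 1 1 0 1
0 1 0 0 1

Answer: 1 0 0 0 1
1 0 0 1 0
0 0 1 0 0
0 1 1 0 1
0 1 0 0 1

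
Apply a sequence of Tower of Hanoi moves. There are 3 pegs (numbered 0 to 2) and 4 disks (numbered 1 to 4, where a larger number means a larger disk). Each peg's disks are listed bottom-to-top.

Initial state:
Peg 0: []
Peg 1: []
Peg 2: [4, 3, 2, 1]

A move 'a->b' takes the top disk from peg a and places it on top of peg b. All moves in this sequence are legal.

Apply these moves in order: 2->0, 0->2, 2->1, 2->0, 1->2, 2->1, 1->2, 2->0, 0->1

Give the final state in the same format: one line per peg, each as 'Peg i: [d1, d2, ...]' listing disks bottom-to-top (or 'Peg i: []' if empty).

After move 1 (2->0):
Peg 0: [1]
Peg 1: []
Peg 2: [4, 3, 2]

After move 2 (0->2):
Peg 0: []
Peg 1: []
Peg 2: [4, 3, 2, 1]

After move 3 (2->1):
Peg 0: []
Peg 1: [1]
Peg 2: [4, 3, 2]

After move 4 (2->0):
Peg 0: [2]
Peg 1: [1]
Peg 2: [4, 3]

After move 5 (1->2):
Peg 0: [2]
Peg 1: []
Peg 2: [4, 3, 1]

After move 6 (2->1):
Peg 0: [2]
Peg 1: [1]
Peg 2: [4, 3]

After move 7 (1->2):
Peg 0: [2]
Peg 1: []
Peg 2: [4, 3, 1]

After move 8 (2->0):
Peg 0: [2, 1]
Peg 1: []
Peg 2: [4, 3]

After move 9 (0->1):
Peg 0: [2]
Peg 1: [1]
Peg 2: [4, 3]

Answer: Peg 0: [2]
Peg 1: [1]
Peg 2: [4, 3]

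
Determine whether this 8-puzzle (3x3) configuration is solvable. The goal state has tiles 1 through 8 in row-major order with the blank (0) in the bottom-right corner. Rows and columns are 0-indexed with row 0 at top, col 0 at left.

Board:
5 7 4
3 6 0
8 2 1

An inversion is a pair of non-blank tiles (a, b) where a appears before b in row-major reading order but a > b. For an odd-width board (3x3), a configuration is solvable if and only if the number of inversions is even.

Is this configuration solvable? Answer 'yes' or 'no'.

Inversions (pairs i<j in row-major order where tile[i] > tile[j] > 0): 19
19 is odd, so the puzzle is not solvable.

Answer: no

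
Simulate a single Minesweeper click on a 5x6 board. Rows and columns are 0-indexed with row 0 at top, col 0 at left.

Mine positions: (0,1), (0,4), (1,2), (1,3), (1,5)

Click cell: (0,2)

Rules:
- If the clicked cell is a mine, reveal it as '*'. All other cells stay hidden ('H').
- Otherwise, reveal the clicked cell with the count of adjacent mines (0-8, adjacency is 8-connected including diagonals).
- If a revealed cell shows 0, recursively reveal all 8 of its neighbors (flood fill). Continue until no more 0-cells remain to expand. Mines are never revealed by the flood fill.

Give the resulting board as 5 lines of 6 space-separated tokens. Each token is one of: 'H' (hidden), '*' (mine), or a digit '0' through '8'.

H H 3 H H H
H H H H H H
H H H H H H
H H H H H H
H H H H H H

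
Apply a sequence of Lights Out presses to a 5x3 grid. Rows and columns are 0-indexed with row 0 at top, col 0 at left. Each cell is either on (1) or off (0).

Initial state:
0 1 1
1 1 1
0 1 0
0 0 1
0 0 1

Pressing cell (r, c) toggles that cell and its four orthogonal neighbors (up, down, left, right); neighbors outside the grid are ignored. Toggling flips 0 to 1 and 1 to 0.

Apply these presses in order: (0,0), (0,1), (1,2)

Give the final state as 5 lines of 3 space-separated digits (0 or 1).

After press 1 at (0,0):
1 0 1
0 1 1
0 1 0
0 0 1
0 0 1

After press 2 at (0,1):
0 1 0
0 0 1
0 1 0
0 0 1
0 0 1

After press 3 at (1,2):
0 1 1
0 1 0
0 1 1
0 0 1
0 0 1

Answer: 0 1 1
0 1 0
0 1 1
0 0 1
0 0 1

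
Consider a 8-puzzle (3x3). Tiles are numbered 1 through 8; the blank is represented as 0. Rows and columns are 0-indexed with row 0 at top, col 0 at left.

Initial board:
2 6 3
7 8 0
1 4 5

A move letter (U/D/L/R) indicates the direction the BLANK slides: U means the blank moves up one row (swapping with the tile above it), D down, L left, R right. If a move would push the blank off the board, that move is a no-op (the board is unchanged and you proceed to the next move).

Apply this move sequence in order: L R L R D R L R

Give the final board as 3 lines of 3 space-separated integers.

After move 1 (L):
2 6 3
7 0 8
1 4 5

After move 2 (R):
2 6 3
7 8 0
1 4 5

After move 3 (L):
2 6 3
7 0 8
1 4 5

After move 4 (R):
2 6 3
7 8 0
1 4 5

After move 5 (D):
2 6 3
7 8 5
1 4 0

After move 6 (R):
2 6 3
7 8 5
1 4 0

After move 7 (L):
2 6 3
7 8 5
1 0 4

After move 8 (R):
2 6 3
7 8 5
1 4 0

Answer: 2 6 3
7 8 5
1 4 0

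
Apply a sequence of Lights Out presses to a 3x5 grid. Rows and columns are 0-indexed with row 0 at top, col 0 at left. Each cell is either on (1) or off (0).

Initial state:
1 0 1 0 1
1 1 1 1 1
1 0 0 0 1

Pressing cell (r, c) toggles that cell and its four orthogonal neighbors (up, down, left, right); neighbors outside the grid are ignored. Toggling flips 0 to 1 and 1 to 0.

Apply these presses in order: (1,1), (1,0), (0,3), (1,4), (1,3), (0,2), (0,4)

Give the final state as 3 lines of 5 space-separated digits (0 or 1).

Answer: 0 0 1 0 0
1 1 0 0 0
0 1 0 1 0

Derivation:
After press 1 at (1,1):
1 1 1 0 1
0 0 0 1 1
1 1 0 0 1

After press 2 at (1,0):
0 1 1 0 1
1 1 0 1 1
0 1 0 0 1

After press 3 at (0,3):
0 1 0 1 0
1 1 0 0 1
0 1 0 0 1

After press 4 at (1,4):
0 1 0 1 1
1 1 0 1 0
0 1 0 0 0

After press 5 at (1,3):
0 1 0 0 1
1 1 1 0 1
0 1 0 1 0

After press 6 at (0,2):
0 0 1 1 1
1 1 0 0 1
0 1 0 1 0

After press 7 at (0,4):
0 0 1 0 0
1 1 0 0 0
0 1 0 1 0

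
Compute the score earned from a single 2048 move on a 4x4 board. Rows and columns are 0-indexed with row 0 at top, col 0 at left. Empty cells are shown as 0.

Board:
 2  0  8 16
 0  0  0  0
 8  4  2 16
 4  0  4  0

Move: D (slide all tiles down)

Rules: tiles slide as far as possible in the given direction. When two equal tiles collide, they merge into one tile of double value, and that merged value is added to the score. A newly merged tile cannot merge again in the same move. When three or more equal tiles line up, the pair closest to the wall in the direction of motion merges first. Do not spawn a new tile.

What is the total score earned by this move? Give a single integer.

Slide down:
col 0: [2, 0, 8, 4] -> [0, 2, 8, 4]  score +0 (running 0)
col 1: [0, 0, 4, 0] -> [0, 0, 0, 4]  score +0 (running 0)
col 2: [8, 0, 2, 4] -> [0, 8, 2, 4]  score +0 (running 0)
col 3: [16, 0, 16, 0] -> [0, 0, 0, 32]  score +32 (running 32)
Board after move:
 0  0  0  0
 2  0  8  0
 8  0  2  0
 4  4  4 32

Answer: 32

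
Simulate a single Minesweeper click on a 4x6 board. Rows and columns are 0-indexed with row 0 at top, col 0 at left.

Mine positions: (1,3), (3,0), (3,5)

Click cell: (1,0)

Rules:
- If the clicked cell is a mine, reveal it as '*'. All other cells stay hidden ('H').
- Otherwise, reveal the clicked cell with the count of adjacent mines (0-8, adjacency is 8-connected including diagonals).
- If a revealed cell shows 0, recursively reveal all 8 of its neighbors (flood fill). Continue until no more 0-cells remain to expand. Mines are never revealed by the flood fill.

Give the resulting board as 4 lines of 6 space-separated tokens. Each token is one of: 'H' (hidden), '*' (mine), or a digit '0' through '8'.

0 0 1 H H H
0 0 1 H H H
1 1 1 H H H
H H H H H H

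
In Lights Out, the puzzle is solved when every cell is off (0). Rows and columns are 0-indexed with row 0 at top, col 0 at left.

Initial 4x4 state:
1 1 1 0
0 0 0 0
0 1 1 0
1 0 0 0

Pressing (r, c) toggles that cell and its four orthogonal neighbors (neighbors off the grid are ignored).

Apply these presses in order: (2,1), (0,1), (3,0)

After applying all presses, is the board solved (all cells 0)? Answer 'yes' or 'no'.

After press 1 at (2,1):
1 1 1 0
0 1 0 0
1 0 0 0
1 1 0 0

After press 2 at (0,1):
0 0 0 0
0 0 0 0
1 0 0 0
1 1 0 0

After press 3 at (3,0):
0 0 0 0
0 0 0 0
0 0 0 0
0 0 0 0

Lights still on: 0

Answer: yes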